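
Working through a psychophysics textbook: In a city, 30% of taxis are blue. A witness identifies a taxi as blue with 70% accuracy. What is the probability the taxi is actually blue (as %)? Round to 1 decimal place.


P(blue | says blue) = P(says blue | blue)*P(blue) / [P(says blue | blue)*P(blue) + P(says blue | not blue)*P(not blue)]
Numerator = 0.7 * 0.3 = 0.21
False identification = 0.3 * 0.7 = 0.21
P = 0.21 / (0.21 + 0.21)
= 0.21 / 0.42
As percentage = 50.0


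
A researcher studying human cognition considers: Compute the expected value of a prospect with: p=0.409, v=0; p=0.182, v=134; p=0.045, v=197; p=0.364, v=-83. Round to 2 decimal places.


EU = sum(p_i * v_i)
0.409 * 0 = 0.0
0.182 * 134 = 24.388
0.045 * 197 = 8.865
0.364 * -83 = -30.212
EU = 0.0 + 24.388 + 8.865 + -30.212
= 3.04


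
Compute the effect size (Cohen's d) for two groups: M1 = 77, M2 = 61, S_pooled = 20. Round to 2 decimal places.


Cohen's d = (M1 - M2) / S_pooled
= (77 - 61) / 20
= 16 / 20
= 0.80


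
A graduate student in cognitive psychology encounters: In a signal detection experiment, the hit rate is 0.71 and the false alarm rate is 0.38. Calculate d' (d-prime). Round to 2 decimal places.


d' = z(HR) - z(FAR)
z(0.71) = 0.5534
z(0.38) = -0.3055
d' = 0.5534 - -0.3055
= 0.86


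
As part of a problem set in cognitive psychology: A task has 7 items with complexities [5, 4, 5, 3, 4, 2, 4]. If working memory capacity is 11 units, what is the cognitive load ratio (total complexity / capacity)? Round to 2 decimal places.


Total complexity = 5 + 4 + 5 + 3 + 4 + 2 + 4 = 27
Load = total / capacity = 27 / 11
= 2.45


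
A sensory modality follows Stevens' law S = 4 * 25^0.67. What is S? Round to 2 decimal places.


S = 4 * 25^0.67
25^0.67 = 8.6421
S = 4 * 8.6421
= 34.57


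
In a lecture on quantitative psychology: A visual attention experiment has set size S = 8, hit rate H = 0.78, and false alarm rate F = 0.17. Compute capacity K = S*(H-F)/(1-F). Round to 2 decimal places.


K = S * (H - F) / (1 - F)
H - F = 0.61
1 - F = 0.83
K = 8 * 0.61 / 0.83
= 5.88


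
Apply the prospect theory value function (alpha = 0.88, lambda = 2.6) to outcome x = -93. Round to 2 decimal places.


Since x = -93 < 0, use v(x) = -lambda*(-x)^alpha
(-x) = 93
93^0.88 = 53.984
v(-93) = -2.6 * 53.984
= -140.36


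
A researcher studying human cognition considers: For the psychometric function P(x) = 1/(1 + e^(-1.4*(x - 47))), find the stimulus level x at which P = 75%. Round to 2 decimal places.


At P = 0.75: 0.75 = 1/(1 + e^(-k*(x-x0)))
Solving: e^(-k*(x-x0)) = 1/3
x = x0 + ln(3)/k
ln(3) = 1.0986
x = 47 + 1.0986/1.4
= 47 + 0.7847
= 47.78


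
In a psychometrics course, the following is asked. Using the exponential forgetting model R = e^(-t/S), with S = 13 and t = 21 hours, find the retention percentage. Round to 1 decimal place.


R = e^(-t/S)
-t/S = -21/13 = -1.615385
R = e^(-1.615385) = 0.198814
Percentage = 0.198814 * 100
= 19.9


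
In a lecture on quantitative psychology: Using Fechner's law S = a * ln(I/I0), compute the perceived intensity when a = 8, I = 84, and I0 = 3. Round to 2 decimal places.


S = 8 * ln(84/3)
I/I0 = 28.0
ln(28.0) = 3.3322
S = 8 * 3.3322
= 26.66


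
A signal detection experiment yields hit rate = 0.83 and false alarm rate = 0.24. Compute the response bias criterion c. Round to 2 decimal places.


c = -0.5 * (z(HR) + z(FAR))
z(0.83) = 0.9542
z(0.24) = -0.7063
c = -0.5 * (0.9542 + -0.7063)
= -0.5 * 0.2479
= -0.12


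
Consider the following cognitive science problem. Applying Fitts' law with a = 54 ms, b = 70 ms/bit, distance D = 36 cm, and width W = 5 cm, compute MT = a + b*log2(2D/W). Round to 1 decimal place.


MT = 54 + 70 * log2(2*36/5)
2D/W = 14.4
log2(14.4) = 3.848
MT = 54 + 70 * 3.848
= 323.4 ms


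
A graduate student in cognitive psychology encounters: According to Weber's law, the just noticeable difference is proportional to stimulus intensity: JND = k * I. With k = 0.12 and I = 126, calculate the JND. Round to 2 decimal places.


JND = k * I
JND = 0.12 * 126
= 15.12


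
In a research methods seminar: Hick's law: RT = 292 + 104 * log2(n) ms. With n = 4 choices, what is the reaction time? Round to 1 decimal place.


RT = 292 + 104 * log2(4)
log2(4) = 2.0
RT = 292 + 104 * 2.0
= 292 + 208.0
= 500.0 ms


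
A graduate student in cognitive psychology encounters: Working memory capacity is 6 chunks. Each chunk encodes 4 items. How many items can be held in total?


Total items = chunks * items_per_chunk
= 6 * 4
= 24


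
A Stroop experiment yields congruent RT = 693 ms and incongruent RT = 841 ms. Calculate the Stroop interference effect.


Stroop effect = RT(incongruent) - RT(congruent)
= 841 - 693
= 148 ms


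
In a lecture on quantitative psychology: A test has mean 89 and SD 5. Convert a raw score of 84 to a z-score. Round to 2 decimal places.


z = (X - mu) / sigma
= (84 - 89) / 5
= -5 / 5
= -1.00


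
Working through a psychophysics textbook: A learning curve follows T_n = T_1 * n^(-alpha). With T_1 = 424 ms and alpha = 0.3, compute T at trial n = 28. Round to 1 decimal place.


T_n = 424 * 28^(-0.3)
28^(-0.3) = 0.368004
T_n = 424 * 0.368004
= 156.0 ms


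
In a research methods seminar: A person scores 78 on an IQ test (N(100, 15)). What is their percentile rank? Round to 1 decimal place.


z = (IQ - mean) / SD
z = (78 - 100) / 15 = -1.4667
Percentile = Phi(-1.4667) * 100
Phi(-1.4667) = 0.071229
= 7.1


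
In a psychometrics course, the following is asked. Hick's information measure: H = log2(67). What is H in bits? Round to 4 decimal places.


H = log2(n)
H = log2(67)
= 6.0661


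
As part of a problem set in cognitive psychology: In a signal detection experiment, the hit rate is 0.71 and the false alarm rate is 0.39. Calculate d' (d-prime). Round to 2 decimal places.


d' = z(HR) - z(FAR)
z(0.71) = 0.5534
z(0.39) = -0.2793
d' = 0.5534 - -0.2793
= 0.83


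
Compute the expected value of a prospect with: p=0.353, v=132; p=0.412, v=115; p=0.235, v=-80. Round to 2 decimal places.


EU = sum(p_i * v_i)
0.353 * 132 = 46.596
0.412 * 115 = 47.38
0.235 * -80 = -18.8
EU = 46.596 + 47.38 + -18.8
= 75.18


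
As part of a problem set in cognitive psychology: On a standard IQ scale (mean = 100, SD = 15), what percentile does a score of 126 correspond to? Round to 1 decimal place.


z = (IQ - mean) / SD
z = (126 - 100) / 15 = 1.7333
Percentile = Phi(1.7333) * 100
Phi(1.7333) = 0.958479
= 95.8


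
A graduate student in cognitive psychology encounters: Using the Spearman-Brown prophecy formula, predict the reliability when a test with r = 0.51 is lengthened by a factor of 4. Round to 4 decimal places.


r_new = n*r / (1 + (n-1)*r)
Numerator = 4 * 0.51 = 2.04
Denominator = 1 + 3 * 0.51 = 2.53
r_new = 2.04 / 2.53
= 0.8063


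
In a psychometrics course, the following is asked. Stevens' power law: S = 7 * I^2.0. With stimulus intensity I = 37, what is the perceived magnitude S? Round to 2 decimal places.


S = 7 * 37^2.0
37^2.0 = 1369.0
S = 7 * 1369.0
= 9583.00


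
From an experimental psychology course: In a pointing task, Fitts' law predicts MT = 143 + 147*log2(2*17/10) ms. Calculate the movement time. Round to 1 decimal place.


MT = 143 + 147 * log2(2*17/10)
2D/W = 3.4
log2(3.4) = 1.7655
MT = 143 + 147 * 1.7655
= 402.5 ms


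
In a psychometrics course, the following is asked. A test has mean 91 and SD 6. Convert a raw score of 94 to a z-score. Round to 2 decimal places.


z = (X - mu) / sigma
= (94 - 91) / 6
= 3 / 6
= 0.50


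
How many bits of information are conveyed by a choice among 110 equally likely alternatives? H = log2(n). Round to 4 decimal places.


H = log2(n)
H = log2(110)
= 6.7814


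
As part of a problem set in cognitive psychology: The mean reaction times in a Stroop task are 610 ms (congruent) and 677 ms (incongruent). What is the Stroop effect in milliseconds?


Stroop effect = RT(incongruent) - RT(congruent)
= 677 - 610
= 67 ms


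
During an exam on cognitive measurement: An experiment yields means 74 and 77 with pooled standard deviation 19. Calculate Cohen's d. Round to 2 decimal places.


Cohen's d = (M1 - M2) / S_pooled
= (74 - 77) / 19
= -3 / 19
= -0.16


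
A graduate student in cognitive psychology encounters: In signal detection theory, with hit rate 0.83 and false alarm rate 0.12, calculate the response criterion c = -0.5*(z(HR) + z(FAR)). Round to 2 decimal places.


c = -0.5 * (z(HR) + z(FAR))
z(0.83) = 0.9542
z(0.12) = -1.175
c = -0.5 * (0.9542 + -1.175)
= -0.5 * -0.2208
= 0.11


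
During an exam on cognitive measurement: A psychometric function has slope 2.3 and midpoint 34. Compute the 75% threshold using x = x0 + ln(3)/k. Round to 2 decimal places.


At P = 0.75: 0.75 = 1/(1 + e^(-k*(x-x0)))
Solving: e^(-k*(x-x0)) = 1/3
x = x0 + ln(3)/k
ln(3) = 1.0986
x = 34 + 1.0986/2.3
= 34 + 0.4777
= 34.48


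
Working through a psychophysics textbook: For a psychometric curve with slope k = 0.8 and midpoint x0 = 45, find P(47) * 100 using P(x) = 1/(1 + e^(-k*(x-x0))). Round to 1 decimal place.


P(x) = 1/(1 + e^(-0.8*(47 - 45)))
Exponent = -0.8 * 2 = -1.6
e^(-1.6) = 0.201897
P = 1/(1 + 0.201897) = 0.832018
Percentage = 83.2


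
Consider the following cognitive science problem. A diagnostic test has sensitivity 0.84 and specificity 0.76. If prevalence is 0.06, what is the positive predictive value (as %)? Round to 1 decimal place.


PPV = (sens * prev) / (sens * prev + (1-spec) * (1-prev))
Numerator = 0.84 * 0.06 = 0.0504
P(positive and no disease) = (1 - spec) * (1 - prev) = (1 - 0.76) * (1 - 0.06) = 0.2256
Denominator = 0.0504 + 0.2256 = 0.276
PPV = 0.0504 / 0.276 = 0.182609
As percentage = 18.3


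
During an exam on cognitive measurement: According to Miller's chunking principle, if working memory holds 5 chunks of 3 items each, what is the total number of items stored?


Total items = chunks * items_per_chunk
= 5 * 3
= 15


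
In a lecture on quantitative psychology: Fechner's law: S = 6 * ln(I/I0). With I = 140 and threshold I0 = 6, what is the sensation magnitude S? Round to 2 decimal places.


S = 6 * ln(140/6)
I/I0 = 23.333333
ln(23.333333) = 3.1499
S = 6 * 3.1499
= 18.90


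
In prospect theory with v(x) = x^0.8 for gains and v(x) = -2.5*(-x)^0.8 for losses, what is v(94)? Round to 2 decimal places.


Since x = 94 >= 0, use v(x) = x^0.8
94^0.8 = 37.8881
v(94) = 37.89


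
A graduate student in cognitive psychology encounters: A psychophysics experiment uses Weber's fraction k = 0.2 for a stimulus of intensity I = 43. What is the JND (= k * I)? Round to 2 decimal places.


JND = k * I
JND = 0.2 * 43
= 8.60


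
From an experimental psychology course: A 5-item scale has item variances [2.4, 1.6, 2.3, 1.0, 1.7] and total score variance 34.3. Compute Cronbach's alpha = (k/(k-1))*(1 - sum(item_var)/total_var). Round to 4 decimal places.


alpha = (k/(k-1)) * (1 - sum(s_i^2)/s_total^2)
sum(item variances) = 9.0
k/(k-1) = 5/4 = 1.25
1 - 9.0/34.3 = 1 - 0.262391 = 0.737609
alpha = 1.25 * 0.737609
= 0.9220


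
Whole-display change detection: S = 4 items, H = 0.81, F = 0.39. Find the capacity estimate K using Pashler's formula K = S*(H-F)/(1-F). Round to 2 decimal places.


K = S * (H - F) / (1 - F)
H - F = 0.42
1 - F = 0.61
K = 4 * 0.42 / 0.61
= 2.75


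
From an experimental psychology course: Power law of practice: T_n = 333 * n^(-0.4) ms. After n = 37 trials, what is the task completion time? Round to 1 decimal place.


T_n = 333 * 37^(-0.4)
37^(-0.4) = 0.235895
T_n = 333 * 0.235895
= 78.6 ms


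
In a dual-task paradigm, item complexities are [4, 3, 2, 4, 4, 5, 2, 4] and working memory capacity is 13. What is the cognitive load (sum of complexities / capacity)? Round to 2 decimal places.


Total complexity = 4 + 3 + 2 + 4 + 4 + 5 + 2 + 4 = 28
Load = total / capacity = 28 / 13
= 2.15


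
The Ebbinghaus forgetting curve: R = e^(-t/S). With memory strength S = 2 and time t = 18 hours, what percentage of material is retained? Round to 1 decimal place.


R = e^(-t/S)
-t/S = -18/2 = -9.0
R = e^(-9.0) = 0.000123
Percentage = 0.000123 * 100
= 0.0


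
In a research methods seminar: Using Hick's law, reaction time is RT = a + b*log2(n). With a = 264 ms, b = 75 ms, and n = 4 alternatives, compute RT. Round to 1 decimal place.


RT = 264 + 75 * log2(4)
log2(4) = 2.0
RT = 264 + 75 * 2.0
= 264 + 150.0
= 414.0 ms


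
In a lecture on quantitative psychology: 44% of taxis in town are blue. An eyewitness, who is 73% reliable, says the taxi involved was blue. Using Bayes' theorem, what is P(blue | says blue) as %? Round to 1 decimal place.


P(blue | says blue) = P(says blue | blue)*P(blue) / [P(says blue | blue)*P(blue) + P(says blue | not blue)*P(not blue)]
Numerator = 0.73 * 0.44 = 0.3212
False identification = 0.27 * 0.56 = 0.1512
P = 0.3212 / (0.3212 + 0.1512)
= 0.3212 / 0.4724
As percentage = 68.0


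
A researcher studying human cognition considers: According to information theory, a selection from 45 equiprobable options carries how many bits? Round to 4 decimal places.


H = log2(n)
H = log2(45)
= 5.4919


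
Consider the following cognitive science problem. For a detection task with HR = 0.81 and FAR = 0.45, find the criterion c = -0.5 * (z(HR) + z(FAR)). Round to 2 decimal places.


c = -0.5 * (z(HR) + z(FAR))
z(0.81) = 0.8779
z(0.45) = -0.1257
c = -0.5 * (0.8779 + -0.1257)
= -0.5 * 0.7522
= -0.38


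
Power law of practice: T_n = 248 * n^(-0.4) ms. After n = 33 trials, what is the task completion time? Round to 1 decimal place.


T_n = 248 * 33^(-0.4)
33^(-0.4) = 0.246942
T_n = 248 * 0.246942
= 61.2 ms


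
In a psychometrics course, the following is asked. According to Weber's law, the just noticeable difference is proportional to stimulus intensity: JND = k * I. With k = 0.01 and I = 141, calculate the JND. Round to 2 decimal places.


JND = k * I
JND = 0.01 * 141
= 1.41


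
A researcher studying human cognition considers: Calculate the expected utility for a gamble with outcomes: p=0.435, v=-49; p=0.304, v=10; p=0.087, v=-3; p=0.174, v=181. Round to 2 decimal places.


EU = sum(p_i * v_i)
0.435 * -49 = -21.315
0.304 * 10 = 3.04
0.087 * -3 = -0.261
0.174 * 181 = 31.494
EU = -21.315 + 3.04 + -0.261 + 31.494
= 12.96


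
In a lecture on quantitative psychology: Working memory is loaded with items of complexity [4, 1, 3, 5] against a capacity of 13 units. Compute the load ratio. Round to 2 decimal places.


Total complexity = 4 + 1 + 3 + 5 = 13
Load = total / capacity = 13 / 13
= 1.00


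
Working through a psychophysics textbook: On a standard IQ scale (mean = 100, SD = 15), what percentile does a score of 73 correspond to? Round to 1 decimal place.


z = (IQ - mean) / SD
z = (73 - 100) / 15 = -1.8
Percentile = Phi(-1.8) * 100
Phi(-1.8) = 0.03593
= 3.6


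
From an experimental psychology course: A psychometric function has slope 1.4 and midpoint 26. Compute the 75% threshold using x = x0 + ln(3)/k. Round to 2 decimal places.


At P = 0.75: 0.75 = 1/(1 + e^(-k*(x-x0)))
Solving: e^(-k*(x-x0)) = 1/3
x = x0 + ln(3)/k
ln(3) = 1.0986
x = 26 + 1.0986/1.4
= 26 + 0.7847
= 26.78


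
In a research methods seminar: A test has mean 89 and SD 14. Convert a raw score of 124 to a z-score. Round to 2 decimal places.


z = (X - mu) / sigma
= (124 - 89) / 14
= 35 / 14
= 2.50


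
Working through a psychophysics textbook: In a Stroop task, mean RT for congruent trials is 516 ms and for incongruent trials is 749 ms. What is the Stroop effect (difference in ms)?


Stroop effect = RT(incongruent) - RT(congruent)
= 749 - 516
= 233 ms


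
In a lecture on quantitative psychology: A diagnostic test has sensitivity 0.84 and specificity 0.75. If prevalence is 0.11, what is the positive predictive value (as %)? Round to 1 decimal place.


PPV = (sens * prev) / (sens * prev + (1-spec) * (1-prev))
Numerator = 0.84 * 0.11 = 0.0924
P(positive and no disease) = (1 - spec) * (1 - prev) = (1 - 0.75) * (1 - 0.11) = 0.2225
Denominator = 0.0924 + 0.2225 = 0.3149
PPV = 0.0924 / 0.3149 = 0.293426
As percentage = 29.3


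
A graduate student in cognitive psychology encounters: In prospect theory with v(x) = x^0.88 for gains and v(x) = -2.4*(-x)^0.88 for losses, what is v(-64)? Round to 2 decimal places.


Since x = -64 < 0, use v(x) = -lambda*(-x)^alpha
(-x) = 64
64^0.88 = 38.8542
v(-64) = -2.4 * 38.8542
= -93.25


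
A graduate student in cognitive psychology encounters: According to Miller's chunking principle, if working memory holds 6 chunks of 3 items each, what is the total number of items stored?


Total items = chunks * items_per_chunk
= 6 * 3
= 18


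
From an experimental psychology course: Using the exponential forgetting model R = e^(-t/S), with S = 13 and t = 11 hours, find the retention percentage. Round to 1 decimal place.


R = e^(-t/S)
-t/S = -11/13 = -0.846154
R = e^(-0.846154) = 0.429062
Percentage = 0.429062 * 100
= 42.9


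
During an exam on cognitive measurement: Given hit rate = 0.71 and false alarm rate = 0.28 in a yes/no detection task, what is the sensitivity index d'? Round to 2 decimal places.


d' = z(HR) - z(FAR)
z(0.71) = 0.5534
z(0.28) = -0.5828
d' = 0.5534 - -0.5828
= 1.14


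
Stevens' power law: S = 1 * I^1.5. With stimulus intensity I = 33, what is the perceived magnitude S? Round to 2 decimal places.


S = 1 * 33^1.5
33^1.5 = 189.5706
S = 1 * 189.5706
= 189.57


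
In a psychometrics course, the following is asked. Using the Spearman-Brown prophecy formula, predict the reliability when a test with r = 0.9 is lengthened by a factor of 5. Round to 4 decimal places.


r_new = n*r / (1 + (n-1)*r)
Numerator = 5 * 0.9 = 4.5
Denominator = 1 + 4 * 0.9 = 4.6
r_new = 4.5 / 4.6
= 0.9783


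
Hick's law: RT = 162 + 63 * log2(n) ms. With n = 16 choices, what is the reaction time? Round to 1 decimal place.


RT = 162 + 63 * log2(16)
log2(16) = 4.0
RT = 162 + 63 * 4.0
= 162 + 252.0
= 414.0 ms


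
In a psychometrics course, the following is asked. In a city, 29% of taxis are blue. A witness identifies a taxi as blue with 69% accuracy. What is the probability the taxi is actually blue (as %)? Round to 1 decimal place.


P(blue | says blue) = P(says blue | blue)*P(blue) / [P(says blue | blue)*P(blue) + P(says blue | not blue)*P(not blue)]
Numerator = 0.69 * 0.29 = 0.2001
False identification = 0.31 * 0.71 = 0.2201
P = 0.2001 / (0.2001 + 0.2201)
= 0.2001 / 0.4202
As percentage = 47.6


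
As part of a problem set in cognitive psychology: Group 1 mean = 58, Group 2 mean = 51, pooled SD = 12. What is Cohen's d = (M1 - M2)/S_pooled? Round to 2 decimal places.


Cohen's d = (M1 - M2) / S_pooled
= (58 - 51) / 12
= 7 / 12
= 0.58


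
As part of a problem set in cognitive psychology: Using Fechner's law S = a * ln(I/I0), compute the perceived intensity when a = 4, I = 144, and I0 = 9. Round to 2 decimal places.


S = 4 * ln(144/9)
I/I0 = 16.0
ln(16.0) = 2.7726
S = 4 * 2.7726
= 11.09


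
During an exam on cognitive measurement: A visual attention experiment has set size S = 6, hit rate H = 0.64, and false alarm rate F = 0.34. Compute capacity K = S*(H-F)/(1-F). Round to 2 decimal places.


K = S * (H - F) / (1 - F)
H - F = 0.3
1 - F = 0.66
K = 6 * 0.3 / 0.66
= 2.73


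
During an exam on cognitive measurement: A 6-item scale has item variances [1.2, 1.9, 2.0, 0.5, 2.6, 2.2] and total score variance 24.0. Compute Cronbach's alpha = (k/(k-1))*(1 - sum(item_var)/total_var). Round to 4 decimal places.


alpha = (k/(k-1)) * (1 - sum(s_i^2)/s_total^2)
sum(item variances) = 10.4
k/(k-1) = 6/5 = 1.2
1 - 10.4/24.0 = 1 - 0.433333 = 0.566667
alpha = 1.2 * 0.566667
= 0.6800


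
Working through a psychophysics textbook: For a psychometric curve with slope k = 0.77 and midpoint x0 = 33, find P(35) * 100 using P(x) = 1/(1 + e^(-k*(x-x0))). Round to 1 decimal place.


P(x) = 1/(1 + e^(-0.77*(35 - 33)))
Exponent = -0.77 * 2 = -1.54
e^(-1.54) = 0.214381
P = 1/(1 + 0.214381) = 0.823465
Percentage = 82.3


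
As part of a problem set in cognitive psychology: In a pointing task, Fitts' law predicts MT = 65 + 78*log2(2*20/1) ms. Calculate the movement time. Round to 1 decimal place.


MT = 65 + 78 * log2(2*20/1)
2D/W = 40.0
log2(40.0) = 5.3219
MT = 65 + 78 * 5.3219
= 480.1 ms


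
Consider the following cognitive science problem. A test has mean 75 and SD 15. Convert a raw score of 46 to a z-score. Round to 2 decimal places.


z = (X - mu) / sigma
= (46 - 75) / 15
= -29 / 15
= -1.93


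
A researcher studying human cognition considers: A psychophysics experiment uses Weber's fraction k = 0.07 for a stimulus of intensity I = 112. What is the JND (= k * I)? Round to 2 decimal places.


JND = k * I
JND = 0.07 * 112
= 7.84


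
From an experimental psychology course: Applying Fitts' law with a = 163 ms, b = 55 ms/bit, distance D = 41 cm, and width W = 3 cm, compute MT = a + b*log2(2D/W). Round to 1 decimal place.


MT = 163 + 55 * log2(2*41/3)
2D/W = 27.333333
log2(27.333333) = 4.7726
MT = 163 + 55 * 4.7726
= 425.5 ms


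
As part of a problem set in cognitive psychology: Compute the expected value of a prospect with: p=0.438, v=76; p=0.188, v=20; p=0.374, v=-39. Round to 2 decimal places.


EU = sum(p_i * v_i)
0.438 * 76 = 33.288
0.188 * 20 = 3.76
0.374 * -39 = -14.586
EU = 33.288 + 3.76 + -14.586
= 22.46


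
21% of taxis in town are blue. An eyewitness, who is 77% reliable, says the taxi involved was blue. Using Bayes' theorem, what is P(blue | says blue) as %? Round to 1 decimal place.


P(blue | says blue) = P(says blue | blue)*P(blue) / [P(says blue | blue)*P(blue) + P(says blue | not blue)*P(not blue)]
Numerator = 0.77 * 0.21 = 0.1617
False identification = 0.23 * 0.79 = 0.1817
P = 0.1617 / (0.1617 + 0.1817)
= 0.1617 / 0.3434
As percentage = 47.1


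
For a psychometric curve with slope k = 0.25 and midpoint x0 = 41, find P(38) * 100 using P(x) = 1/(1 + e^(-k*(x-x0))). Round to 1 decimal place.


P(x) = 1/(1 + e^(-0.25*(38 - 41)))
Exponent = -0.25 * -3 = 0.75
e^(0.75) = 2.117
P = 1/(1 + 2.117) = 0.320821
Percentage = 32.1


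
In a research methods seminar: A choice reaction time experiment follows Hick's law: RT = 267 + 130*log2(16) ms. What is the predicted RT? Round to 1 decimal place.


RT = 267 + 130 * log2(16)
log2(16) = 4.0
RT = 267 + 130 * 4.0
= 267 + 520.0
= 787.0 ms


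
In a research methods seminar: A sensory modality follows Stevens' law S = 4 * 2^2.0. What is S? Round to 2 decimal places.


S = 4 * 2^2.0
2^2.0 = 4.0
S = 4 * 4.0
= 16.00


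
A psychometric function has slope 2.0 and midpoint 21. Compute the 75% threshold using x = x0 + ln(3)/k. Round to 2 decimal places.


At P = 0.75: 0.75 = 1/(1 + e^(-k*(x-x0)))
Solving: e^(-k*(x-x0)) = 1/3
x = x0 + ln(3)/k
ln(3) = 1.0986
x = 21 + 1.0986/2.0
= 21 + 0.5493
= 21.55


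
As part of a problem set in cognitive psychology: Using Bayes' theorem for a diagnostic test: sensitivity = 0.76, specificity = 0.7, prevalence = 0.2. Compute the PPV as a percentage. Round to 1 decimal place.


PPV = (sens * prev) / (sens * prev + (1-spec) * (1-prev))
Numerator = 0.76 * 0.2 = 0.152
P(positive and no disease) = (1 - spec) * (1 - prev) = (1 - 0.7) * (1 - 0.2) = 0.24
Denominator = 0.152 + 0.24 = 0.392
PPV = 0.152 / 0.392 = 0.387755
As percentage = 38.8


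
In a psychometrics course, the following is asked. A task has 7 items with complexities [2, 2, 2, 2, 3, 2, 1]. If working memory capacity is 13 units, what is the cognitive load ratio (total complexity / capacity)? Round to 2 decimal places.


Total complexity = 2 + 2 + 2 + 2 + 3 + 2 + 1 = 14
Load = total / capacity = 14 / 13
= 1.08


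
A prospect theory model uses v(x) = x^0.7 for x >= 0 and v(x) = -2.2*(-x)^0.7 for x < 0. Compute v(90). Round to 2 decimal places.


Since x = 90 >= 0, use v(x) = x^0.7
90^0.7 = 23.333
v(90) = 23.33


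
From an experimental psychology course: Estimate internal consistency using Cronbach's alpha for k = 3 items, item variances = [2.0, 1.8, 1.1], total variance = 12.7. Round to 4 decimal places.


alpha = (k/(k-1)) * (1 - sum(s_i^2)/s_total^2)
sum(item variances) = 4.9
k/(k-1) = 3/2 = 1.5
1 - 4.9/12.7 = 1 - 0.385827 = 0.614173
alpha = 1.5 * 0.614173
= 0.9213


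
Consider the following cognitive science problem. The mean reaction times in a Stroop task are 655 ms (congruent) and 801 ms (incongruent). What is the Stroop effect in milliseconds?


Stroop effect = RT(incongruent) - RT(congruent)
= 801 - 655
= 146 ms


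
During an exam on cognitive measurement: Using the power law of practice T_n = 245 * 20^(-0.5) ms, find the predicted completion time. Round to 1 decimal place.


T_n = 245 * 20^(-0.5)
20^(-0.5) = 0.223607
T_n = 245 * 0.223607
= 54.8 ms


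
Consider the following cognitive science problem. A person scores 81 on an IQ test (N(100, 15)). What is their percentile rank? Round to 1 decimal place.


z = (IQ - mean) / SD
z = (81 - 100) / 15 = -1.2667
Percentile = Phi(-1.2667) * 100
Phi(-1.2667) = 0.102631
= 10.3


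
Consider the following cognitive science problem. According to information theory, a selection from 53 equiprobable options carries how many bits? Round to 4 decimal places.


H = log2(n)
H = log2(53)
= 5.7279


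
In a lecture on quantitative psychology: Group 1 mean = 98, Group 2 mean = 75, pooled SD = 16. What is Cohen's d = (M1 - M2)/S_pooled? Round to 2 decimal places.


Cohen's d = (M1 - M2) / S_pooled
= (98 - 75) / 16
= 23 / 16
= 1.44


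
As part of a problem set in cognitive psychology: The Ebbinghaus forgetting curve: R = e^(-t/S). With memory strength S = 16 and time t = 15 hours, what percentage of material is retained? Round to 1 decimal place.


R = e^(-t/S)
-t/S = -15/16 = -0.9375
R = e^(-0.9375) = 0.391606
Percentage = 0.391606 * 100
= 39.2


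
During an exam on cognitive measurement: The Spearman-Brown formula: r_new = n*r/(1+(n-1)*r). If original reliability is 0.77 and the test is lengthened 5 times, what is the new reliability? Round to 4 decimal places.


r_new = n*r / (1 + (n-1)*r)
Numerator = 5 * 0.77 = 3.85
Denominator = 1 + 4 * 0.77 = 4.08
r_new = 3.85 / 4.08
= 0.9436


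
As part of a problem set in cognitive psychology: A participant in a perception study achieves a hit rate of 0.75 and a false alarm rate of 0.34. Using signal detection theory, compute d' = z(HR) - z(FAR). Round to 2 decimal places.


d' = z(HR) - z(FAR)
z(0.75) = 0.6745
z(0.34) = -0.4125
d' = 0.6745 - -0.4125
= 1.09


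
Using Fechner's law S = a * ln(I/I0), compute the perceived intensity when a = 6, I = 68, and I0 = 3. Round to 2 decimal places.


S = 6 * ln(68/3)
I/I0 = 22.666667
ln(22.666667) = 3.1209
S = 6 * 3.1209
= 18.73


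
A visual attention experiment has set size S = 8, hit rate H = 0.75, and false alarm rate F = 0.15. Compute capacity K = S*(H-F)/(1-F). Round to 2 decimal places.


K = S * (H - F) / (1 - F)
H - F = 0.6
1 - F = 0.85
K = 8 * 0.6 / 0.85
= 5.65


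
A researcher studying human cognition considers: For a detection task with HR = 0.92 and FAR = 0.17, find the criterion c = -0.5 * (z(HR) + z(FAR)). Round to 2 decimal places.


c = -0.5 * (z(HR) + z(FAR))
z(0.92) = 1.4051
z(0.17) = -0.9542
c = -0.5 * (1.4051 + -0.9542)
= -0.5 * 0.4509
= -0.23


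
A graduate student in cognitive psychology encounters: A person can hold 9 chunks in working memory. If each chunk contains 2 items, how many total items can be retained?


Total items = chunks * items_per_chunk
= 9 * 2
= 18


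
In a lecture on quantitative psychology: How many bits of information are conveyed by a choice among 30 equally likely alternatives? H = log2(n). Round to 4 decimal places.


H = log2(n)
H = log2(30)
= 4.9069


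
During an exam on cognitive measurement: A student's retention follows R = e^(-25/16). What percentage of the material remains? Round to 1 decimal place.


R = e^(-t/S)
-t/S = -25/16 = -1.5625
R = e^(-1.5625) = 0.209611
Percentage = 0.209611 * 100
= 21.0


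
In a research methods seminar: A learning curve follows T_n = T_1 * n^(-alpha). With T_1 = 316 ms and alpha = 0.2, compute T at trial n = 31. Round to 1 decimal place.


T_n = 316 * 31^(-0.2)
31^(-0.2) = 0.503185
T_n = 316 * 0.503185
= 159.0 ms


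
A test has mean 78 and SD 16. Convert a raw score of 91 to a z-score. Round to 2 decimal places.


z = (X - mu) / sigma
= (91 - 78) / 16
= 13 / 16
= 0.81


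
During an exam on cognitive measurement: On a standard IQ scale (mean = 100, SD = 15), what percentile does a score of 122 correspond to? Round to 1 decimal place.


z = (IQ - mean) / SD
z = (122 - 100) / 15 = 1.4667
Percentile = Phi(1.4667) * 100
Phi(1.4667) = 0.928771
= 92.9


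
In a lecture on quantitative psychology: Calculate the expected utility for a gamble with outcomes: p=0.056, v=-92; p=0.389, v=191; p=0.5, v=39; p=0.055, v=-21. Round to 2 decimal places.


EU = sum(p_i * v_i)
0.056 * -92 = -5.152
0.389 * 191 = 74.299
0.5 * 39 = 19.5
0.055 * -21 = -1.155
EU = -5.152 + 74.299 + 19.5 + -1.155
= 87.49


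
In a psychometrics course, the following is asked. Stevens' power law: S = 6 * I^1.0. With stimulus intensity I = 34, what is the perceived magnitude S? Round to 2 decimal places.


S = 6 * 34^1.0
34^1.0 = 34.0
S = 6 * 34.0
= 204.00


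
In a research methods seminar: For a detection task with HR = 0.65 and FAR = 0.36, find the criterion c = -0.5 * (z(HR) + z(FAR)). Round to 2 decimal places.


c = -0.5 * (z(HR) + z(FAR))
z(0.65) = 0.3853
z(0.36) = -0.3585
c = -0.5 * (0.3853 + -0.3585)
= -0.5 * 0.0268
= -0.01


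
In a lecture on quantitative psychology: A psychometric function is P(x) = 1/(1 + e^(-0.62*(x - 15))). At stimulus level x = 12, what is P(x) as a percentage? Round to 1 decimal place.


P(x) = 1/(1 + e^(-0.62*(12 - 15)))
Exponent = -0.62 * -3 = 1.86
e^(1.86) = 6.423737
P = 1/(1 + 6.423737) = 0.134703
Percentage = 13.5


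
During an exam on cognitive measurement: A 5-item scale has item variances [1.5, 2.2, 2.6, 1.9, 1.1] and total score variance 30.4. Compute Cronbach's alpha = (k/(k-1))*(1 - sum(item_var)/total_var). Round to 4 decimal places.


alpha = (k/(k-1)) * (1 - sum(s_i^2)/s_total^2)
sum(item variances) = 9.3
k/(k-1) = 5/4 = 1.25
1 - 9.3/30.4 = 1 - 0.305921 = 0.694079
alpha = 1.25 * 0.694079
= 0.8676


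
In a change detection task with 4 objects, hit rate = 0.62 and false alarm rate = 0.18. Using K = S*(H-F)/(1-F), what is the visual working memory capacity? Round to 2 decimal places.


K = S * (H - F) / (1 - F)
H - F = 0.44
1 - F = 0.82
K = 4 * 0.44 / 0.82
= 2.15


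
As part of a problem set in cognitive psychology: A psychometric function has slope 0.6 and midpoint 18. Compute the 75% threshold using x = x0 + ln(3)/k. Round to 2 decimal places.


At P = 0.75: 0.75 = 1/(1 + e^(-k*(x-x0)))
Solving: e^(-k*(x-x0)) = 1/3
x = x0 + ln(3)/k
ln(3) = 1.0986
x = 18 + 1.0986/0.6
= 18 + 1.831
= 19.83


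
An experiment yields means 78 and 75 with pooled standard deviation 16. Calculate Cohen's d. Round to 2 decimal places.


Cohen's d = (M1 - M2) / S_pooled
= (78 - 75) / 16
= 3 / 16
= 0.19


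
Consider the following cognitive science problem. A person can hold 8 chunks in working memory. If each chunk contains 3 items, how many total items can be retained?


Total items = chunks * items_per_chunk
= 8 * 3
= 24


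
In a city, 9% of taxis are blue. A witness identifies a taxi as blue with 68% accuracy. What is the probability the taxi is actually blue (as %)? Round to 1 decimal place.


P(blue | says blue) = P(says blue | blue)*P(blue) / [P(says blue | blue)*P(blue) + P(says blue | not blue)*P(not blue)]
Numerator = 0.68 * 0.09 = 0.0612
False identification = 0.32 * 0.91 = 0.2912
P = 0.0612 / (0.0612 + 0.2912)
= 0.0612 / 0.3524
As percentage = 17.4


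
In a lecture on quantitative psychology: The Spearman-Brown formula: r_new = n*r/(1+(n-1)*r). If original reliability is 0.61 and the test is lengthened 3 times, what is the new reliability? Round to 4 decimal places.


r_new = n*r / (1 + (n-1)*r)
Numerator = 3 * 0.61 = 1.83
Denominator = 1 + 2 * 0.61 = 2.22
r_new = 1.83 / 2.22
= 0.8243


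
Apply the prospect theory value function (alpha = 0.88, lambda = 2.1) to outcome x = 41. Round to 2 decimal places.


Since x = 41 >= 0, use v(x) = x^0.88
41^0.88 = 26.2573
v(41) = 26.26


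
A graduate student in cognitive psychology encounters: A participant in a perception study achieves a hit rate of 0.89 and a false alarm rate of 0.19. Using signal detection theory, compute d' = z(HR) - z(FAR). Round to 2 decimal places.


d' = z(HR) - z(FAR)
z(0.89) = 1.2265
z(0.19) = -0.8779
d' = 1.2265 - -0.8779
= 2.10


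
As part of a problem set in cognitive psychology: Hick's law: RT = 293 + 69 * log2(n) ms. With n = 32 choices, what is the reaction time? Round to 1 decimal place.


RT = 293 + 69 * log2(32)
log2(32) = 5.0
RT = 293 + 69 * 5.0
= 293 + 345.0
= 638.0 ms


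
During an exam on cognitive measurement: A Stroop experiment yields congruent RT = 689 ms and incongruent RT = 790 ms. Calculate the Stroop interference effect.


Stroop effect = RT(incongruent) - RT(congruent)
= 790 - 689
= 101 ms


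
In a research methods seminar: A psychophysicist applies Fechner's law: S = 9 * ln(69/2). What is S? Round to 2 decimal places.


S = 9 * ln(69/2)
I/I0 = 34.5
ln(34.5) = 3.541
S = 9 * 3.541
= 31.87


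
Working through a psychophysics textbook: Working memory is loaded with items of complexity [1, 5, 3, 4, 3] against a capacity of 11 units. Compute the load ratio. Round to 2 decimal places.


Total complexity = 1 + 5 + 3 + 4 + 3 = 16
Load = total / capacity = 16 / 11
= 1.45


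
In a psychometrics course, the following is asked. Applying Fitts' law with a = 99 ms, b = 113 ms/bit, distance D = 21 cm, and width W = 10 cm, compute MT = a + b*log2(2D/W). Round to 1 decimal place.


MT = 99 + 113 * log2(2*21/10)
2D/W = 4.2
log2(4.2) = 2.0704
MT = 99 + 113 * 2.0704
= 333.0 ms


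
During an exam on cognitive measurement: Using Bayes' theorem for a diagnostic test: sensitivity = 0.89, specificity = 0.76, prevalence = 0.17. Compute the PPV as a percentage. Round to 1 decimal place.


PPV = (sens * prev) / (sens * prev + (1-spec) * (1-prev))
Numerator = 0.89 * 0.17 = 0.1513
P(positive and no disease) = (1 - spec) * (1 - prev) = (1 - 0.76) * (1 - 0.17) = 0.1992
Denominator = 0.1513 + 0.1992 = 0.3505
PPV = 0.1513 / 0.3505 = 0.431669
As percentage = 43.2


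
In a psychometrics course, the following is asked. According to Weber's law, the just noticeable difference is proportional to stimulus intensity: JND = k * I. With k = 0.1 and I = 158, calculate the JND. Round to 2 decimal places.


JND = k * I
JND = 0.1 * 158
= 15.80


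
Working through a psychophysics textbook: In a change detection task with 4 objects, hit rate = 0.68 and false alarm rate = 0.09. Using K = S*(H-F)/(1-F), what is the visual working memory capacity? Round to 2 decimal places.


K = S * (H - F) / (1 - F)
H - F = 0.59
1 - F = 0.91
K = 4 * 0.59 / 0.91
= 2.59


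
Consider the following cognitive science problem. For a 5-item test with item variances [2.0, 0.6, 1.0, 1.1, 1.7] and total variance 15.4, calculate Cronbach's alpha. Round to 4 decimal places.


alpha = (k/(k-1)) * (1 - sum(s_i^2)/s_total^2)
sum(item variances) = 6.4
k/(k-1) = 5/4 = 1.25
1 - 6.4/15.4 = 1 - 0.415584 = 0.584416
alpha = 1.25 * 0.584416
= 0.7305


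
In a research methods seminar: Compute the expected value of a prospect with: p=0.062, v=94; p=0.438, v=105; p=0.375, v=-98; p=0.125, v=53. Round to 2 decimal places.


EU = sum(p_i * v_i)
0.062 * 94 = 5.828
0.438 * 105 = 45.99
0.375 * -98 = -36.75
0.125 * 53 = 6.625
EU = 5.828 + 45.99 + -36.75 + 6.625
= 21.69


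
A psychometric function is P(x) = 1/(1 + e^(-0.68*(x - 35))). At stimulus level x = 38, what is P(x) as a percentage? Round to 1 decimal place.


P(x) = 1/(1 + e^(-0.68*(38 - 35)))
Exponent = -0.68 * 3 = -2.04
e^(-2.04) = 0.130029
P = 1/(1 + 0.130029) = 0.884933
Percentage = 88.5


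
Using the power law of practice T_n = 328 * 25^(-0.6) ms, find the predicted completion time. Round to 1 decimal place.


T_n = 328 * 25^(-0.6)
25^(-0.6) = 0.144956
T_n = 328 * 0.144956
= 47.5 ms


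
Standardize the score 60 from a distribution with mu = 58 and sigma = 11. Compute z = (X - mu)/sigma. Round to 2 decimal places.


z = (X - mu) / sigma
= (60 - 58) / 11
= 2 / 11
= 0.18


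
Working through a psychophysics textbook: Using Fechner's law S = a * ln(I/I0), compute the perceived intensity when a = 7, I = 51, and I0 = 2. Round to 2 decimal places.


S = 7 * ln(51/2)
I/I0 = 25.5
ln(25.5) = 3.2387
S = 7 * 3.2387
= 22.67


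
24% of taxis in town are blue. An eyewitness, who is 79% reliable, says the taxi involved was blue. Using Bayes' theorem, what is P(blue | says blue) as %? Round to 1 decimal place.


P(blue | says blue) = P(says blue | blue)*P(blue) / [P(says blue | blue)*P(blue) + P(says blue | not blue)*P(not blue)]
Numerator = 0.79 * 0.24 = 0.1896
False identification = 0.21 * 0.76 = 0.1596
P = 0.1896 / (0.1896 + 0.1596)
= 0.1896 / 0.3492
As percentage = 54.3


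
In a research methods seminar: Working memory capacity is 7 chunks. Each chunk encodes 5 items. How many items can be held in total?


Total items = chunks * items_per_chunk
= 7 * 5
= 35


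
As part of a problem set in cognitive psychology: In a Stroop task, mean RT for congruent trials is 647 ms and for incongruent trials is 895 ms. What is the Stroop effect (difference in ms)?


Stroop effect = RT(incongruent) - RT(congruent)
= 895 - 647
= 248 ms


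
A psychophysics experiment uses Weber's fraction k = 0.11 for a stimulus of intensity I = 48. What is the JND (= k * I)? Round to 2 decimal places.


JND = k * I
JND = 0.11 * 48
= 5.28


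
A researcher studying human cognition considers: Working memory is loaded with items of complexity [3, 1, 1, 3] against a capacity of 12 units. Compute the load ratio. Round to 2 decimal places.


Total complexity = 3 + 1 + 1 + 3 = 8
Load = total / capacity = 8 / 12
= 0.67


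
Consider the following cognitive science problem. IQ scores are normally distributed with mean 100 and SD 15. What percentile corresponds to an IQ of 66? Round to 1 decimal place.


z = (IQ - mean) / SD
z = (66 - 100) / 15 = -2.2667
Percentile = Phi(-2.2667) * 100
Phi(-2.2667) = 0.011704
= 1.2


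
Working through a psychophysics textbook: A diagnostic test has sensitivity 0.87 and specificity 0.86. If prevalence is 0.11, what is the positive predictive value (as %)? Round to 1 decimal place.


PPV = (sens * prev) / (sens * prev + (1-spec) * (1-prev))
Numerator = 0.87 * 0.11 = 0.0957
P(positive and no disease) = (1 - spec) * (1 - prev) = (1 - 0.86) * (1 - 0.11) = 0.1246
Denominator = 0.0957 + 0.1246 = 0.2203
PPV = 0.0957 / 0.2203 = 0.434408
As percentage = 43.4


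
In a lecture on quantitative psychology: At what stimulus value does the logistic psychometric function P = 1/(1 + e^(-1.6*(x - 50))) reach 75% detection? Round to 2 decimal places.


At P = 0.75: 0.75 = 1/(1 + e^(-k*(x-x0)))
Solving: e^(-k*(x-x0)) = 1/3
x = x0 + ln(3)/k
ln(3) = 1.0986
x = 50 + 1.0986/1.6
= 50 + 0.6866
= 50.69


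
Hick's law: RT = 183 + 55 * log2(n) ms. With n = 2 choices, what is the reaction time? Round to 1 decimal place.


RT = 183 + 55 * log2(2)
log2(2) = 1.0
RT = 183 + 55 * 1.0
= 183 + 55.0
= 238.0 ms


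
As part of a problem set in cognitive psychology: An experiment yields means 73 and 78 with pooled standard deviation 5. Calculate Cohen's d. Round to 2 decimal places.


Cohen's d = (M1 - M2) / S_pooled
= (73 - 78) / 5
= -5 / 5
= -1.00


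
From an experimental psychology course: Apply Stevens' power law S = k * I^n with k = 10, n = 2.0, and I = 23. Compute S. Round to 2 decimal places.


S = 10 * 23^2.0
23^2.0 = 529.0
S = 10 * 529.0
= 5290.00
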